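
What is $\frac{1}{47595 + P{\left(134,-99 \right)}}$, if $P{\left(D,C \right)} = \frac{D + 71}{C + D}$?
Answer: $\frac{7}{333206} \approx 2.1008 \cdot 10^{-5}$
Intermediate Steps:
$P{\left(D,C \right)} = \frac{71 + D}{C + D}$
$\frac{1}{47595 + P{\left(134,-99 \right)}} = \frac{1}{47595 + \frac{71 + 134}{-99 + 134}} = \frac{1}{47595 + \frac{1}{35} \cdot 205} = \frac{1}{47595 + \frac{41}{7}} = \frac{1}{\frac{333206}{7}} = \frac{7}{333206}$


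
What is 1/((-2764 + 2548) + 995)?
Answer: 1/779 ≈ 0.0012837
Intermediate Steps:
1/((-2764 + 2548) + 995) = 1/(-216 + 995) = 1/779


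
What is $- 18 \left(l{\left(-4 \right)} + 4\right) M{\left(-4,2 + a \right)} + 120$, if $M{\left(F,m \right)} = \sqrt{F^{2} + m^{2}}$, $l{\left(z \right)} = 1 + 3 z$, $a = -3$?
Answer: $120 + 126 \sqrt{17} \approx 639.51$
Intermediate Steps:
$- 18 \left(l{\left(-4 \right)} + 4\right) M{\left(-4,2 + a \right)} + 120 = - 18 \left(\left(1 + 3 \left(-4\right)\right) + 4\right) \sqrt{\left(-4\right)^{2} + \left(2 - 3\right)^{2}} + 120 = - 18 \left(\left(1 - 12\right) + 4\right) \sqrt{16 + \left(-1\right)^{2}} + 120 = - 18 \left(-11 + 4\right) \sqrt{16 + 1} + 120 = - 18 \left(- 7 \sqrt{17}\right) + 120 = 126 \sqrt{17} + 120 = 120 + 126 \sqrt{17}$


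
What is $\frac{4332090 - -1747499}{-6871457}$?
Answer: $- \frac{6079589}{6871457} \approx -0.88476$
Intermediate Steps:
$\frac{4332090 - -1747499}{-6871457} = \left(4332090 + 1747499\right) \left(- \frac{1}{6871457}\right) = 6079589 \left(- \frac{1}{6871457}\right) = - \frac{6079589}{6871457}$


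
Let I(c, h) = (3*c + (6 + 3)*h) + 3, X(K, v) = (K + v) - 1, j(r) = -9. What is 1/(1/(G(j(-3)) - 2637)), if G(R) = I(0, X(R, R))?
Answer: -2805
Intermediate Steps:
X(K, v) = -1 + K + v
I(c, h) = 3 + 3*c + 9*h (I(c, h) = (3*c + 9*h) + 3 = 3 + 3*c + 9*h)
G(R) = -6 + 18*R (G(R) = 3 + 3*0 + 9*(-1 + R + R) = 3 + 0 + 9*(-1 + 2*R) = 3 + 0 + (-9 + 18*R) = -6 + 18*R)
1/(1/(G(j(-3)) - 2637)) = 1/(1/((-6 + 18*(-9)) - 2637)) = 1/(1/((-6 - 162) - 2637)) = 1/(1/(-168 - 2637)) = 1/(1/(-2805)) = 1/(-1/2805) = -2805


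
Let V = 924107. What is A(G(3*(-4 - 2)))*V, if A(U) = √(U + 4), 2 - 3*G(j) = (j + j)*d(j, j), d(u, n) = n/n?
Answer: 4620535*√6/3 ≈ 3.7727e+6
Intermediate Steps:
d(u, n) = 1
G(j) = ⅔ - 2*j/3 (G(j) = ⅔ - (j + j)/3 = ⅔ - 2*j/3)
A(U) = √(4 + U)
A(G(3*(-4 - 2)))*V = √(4 + (⅔ - 2*(-4 - 2)))*924107 = √(4 + (⅔ - 2*(-6)))*924107 = √(4 + (⅔ - ⅔*(-18)))*924107 = √(4 + (⅔ + 12))*924107 = √(4 + 38/3)*924107 = √(50/3)*924107 = (5*√6/3)*924107 = 4620535*√6/3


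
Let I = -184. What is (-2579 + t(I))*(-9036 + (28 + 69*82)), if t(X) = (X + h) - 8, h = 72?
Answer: 9041650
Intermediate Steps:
t(X) = 64 + X (t(X) = (X + 72) - 8 = (72 + X) - 8 = 64 + X)
(-2579 + t(I))*(-9036 + (28 + 69*82)) = (-2579 + (64 - 184))*(-9036 + (28 + 69*82)) = (-2579 - 120)*(-9036 + (28 + 5658)) = -2699*(-9036 + 5686) = -2699*(-3350) = 9041650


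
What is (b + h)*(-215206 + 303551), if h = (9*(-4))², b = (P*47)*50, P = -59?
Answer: -12134539130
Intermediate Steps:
b = -138650 (b = -59*47*50 = -2773*50 = -138650)
h = 1296 (h = (-36)² = 1296)
(b + h)*(-215206 + 303551) = (-138650 + 1296)*(-215206 + 303551) = -137354*88345 = -12134539130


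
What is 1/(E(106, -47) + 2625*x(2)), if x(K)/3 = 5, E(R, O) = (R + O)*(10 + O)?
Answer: 1/37192 ≈ 2.6888e-5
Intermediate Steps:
E(R, O) = (10 + O)*(O + R) (E(R, O) = (O + R)*(10 + O) = (10 + O)*(O + R))
x(K) = 15 (x(K) = 3*5 = 15)
1/(E(106, -47) + 2625*x(2)) = 1/(((-47)² + 10*(-47) + 10*106 - 47*106) + 2625*15) = 1/((2209 - 470 + 1060 - 4982) + 39375) = 1/(-2183 + 39375) = 1/37192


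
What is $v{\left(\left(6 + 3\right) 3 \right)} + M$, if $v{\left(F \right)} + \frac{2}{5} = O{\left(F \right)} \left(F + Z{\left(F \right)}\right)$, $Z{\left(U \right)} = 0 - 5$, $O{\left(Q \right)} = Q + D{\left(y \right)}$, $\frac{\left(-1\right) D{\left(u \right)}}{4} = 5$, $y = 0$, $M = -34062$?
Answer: $- \frac{169542}{5} \approx -33908.0$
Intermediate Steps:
$D{\left(u \right)} = -20$ ($D{\left(u \right)} = \left(-4\right) 5 = -20$)
$O{\left(Q \right)} = -20 + Q$ ($O{\left(Q \right)} = Q - 20 = -20 + Q$)
$Z{\left(U \right)} = -5$
$v{\left(F \right)} = - \frac{2}{5} + \left(-20 + F\right) \left(-5 + F\right)$ ($v{\left(F \right)} = - \frac{2}{5} + \left(-20 + F\right) \left(F - 5\right) = - \frac{2}{5} + \left(-20 + F\right) \left(-5 + F\right)$)
$v{\left(\left(6 + 3\right) 3 \right)} + M = \left(\frac{498}{5} + \left(\left(6 + 3\right) 3\right)^{2} - 25 \left(6 + 3\right) 3\right) - 34062 = \left(\frac{498}{5} + \left(9 \cdot 3\right)^{2} - 25 \cdot 9 \cdot 3\right) - 34062 = \left(\frac{498}{5} + 27^{2} - 675\right) - 34062 = \left(\frac{498}{5} + 729 - 675\right) - 34062 = \frac{768}{5} - 34062 = - \frac{169542}{5}$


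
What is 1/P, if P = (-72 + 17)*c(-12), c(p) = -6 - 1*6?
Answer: 1/660 ≈ 0.0015152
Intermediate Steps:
c(p) = -12 (c(p) = -6 - 6 = -12)
P = 660 (P = (-72 + 17)*(-12) = -55*(-12) = 660)
1/P = 1/660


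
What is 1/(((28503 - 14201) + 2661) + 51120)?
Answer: 1/68083 ≈ 1.4688e-5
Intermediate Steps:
1/(((28503 - 14201) + 2661) + 51120) = 1/((14302 + 2661) + 51120) = 1/(16963 + 51120) = 1/68083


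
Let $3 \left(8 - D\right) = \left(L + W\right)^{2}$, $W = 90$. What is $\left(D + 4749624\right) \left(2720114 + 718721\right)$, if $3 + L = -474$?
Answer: $16161523799015$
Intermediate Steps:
$L = -477$ ($L = -3 - 474 = -477$)
$D = -49915$ ($D = 8 - \frac{\left(-477 + 90\right)^{2}}{3} = 8 - \frac{\left(-387\right)^{2}}{3} = 8 - 49923 = -49915$)
$\left(D + 4749624\right) \left(2720114 + 718721\right) = \left(-49915 + 4749624\right) \left(2720114 + 718721\right) = 4699709 \cdot 3438835 = 16161523799015$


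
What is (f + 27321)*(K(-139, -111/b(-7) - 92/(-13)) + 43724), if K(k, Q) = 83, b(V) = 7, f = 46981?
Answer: 3254947714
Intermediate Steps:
(f + 27321)*(K(-139, -111/b(-7) - 92/(-13)) + 43724) = (46981 + 27321)*(83 + 43724) = 74302*43807 = 3254947714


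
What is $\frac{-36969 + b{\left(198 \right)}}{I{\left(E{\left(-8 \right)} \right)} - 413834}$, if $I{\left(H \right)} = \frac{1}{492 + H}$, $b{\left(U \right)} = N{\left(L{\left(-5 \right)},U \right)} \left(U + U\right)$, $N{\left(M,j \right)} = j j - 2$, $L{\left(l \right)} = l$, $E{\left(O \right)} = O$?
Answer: $- \frac{7495719132}{200295655} \approx -37.423$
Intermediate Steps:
$N{\left(M,j \right)} = -2 + j^{2}$ ($N{\left(M,j \right)} = j^{2} - 2 = -2 + j^{2}$)
$b{\left(U \right)} = 2 U \left(-2 + U^{2}\right)$ ($b{\left(U \right)} = \left(-2 + U^{2}\right) \left(U + U\right) = \left(-2 + U^{2}\right) 2 U = 2 U \left(-2 + U^{2}\right)$)
$\frac{-36969 + b{\left(198 \right)}}{I{\left(E{\left(-8 \right)} \right)} - 413834} = \frac{-36969 + 2 \cdot 198 \left(-2 + 198^{2}\right)}{\frac{1}{492 - 8} - 413834} = \frac{-36969 + 2 \cdot 198 \left(-2 + 39204\right)}{\frac{1}{484} - 413834} = \frac{-36969 + 2 \cdot 198 \cdot 39202}{\frac{1}{484} - 413834} = \frac{-36969 + 15523992}{- \frac{200295655}{484}} = 15487023 \left(- \frac{484}{200295655}\right) = - \frac{7495719132}{200295655}$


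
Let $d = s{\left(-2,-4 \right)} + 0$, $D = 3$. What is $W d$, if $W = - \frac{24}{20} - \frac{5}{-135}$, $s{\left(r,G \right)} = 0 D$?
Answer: $0$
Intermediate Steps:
$s{\left(r,G \right)} = 0$ ($s{\left(r,G \right)} = 0 \cdot 3 = 0$)
$d = 0$ ($d = 0 + 0 = 0$)
$W = - \frac{157}{135}$ ($W = \left(-24\right) \frac{1}{20} - - \frac{1}{27} = - \frac{6}{5} + \frac{1}{27} = - \frac{157}{135} \approx -1.163$)
$W d = \left(- \frac{157}{135}\right) 0 = 0$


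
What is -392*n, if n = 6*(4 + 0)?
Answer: -9408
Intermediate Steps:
n = 24 (n = 6*4 = 24)
-392*n = -392*24 = -9408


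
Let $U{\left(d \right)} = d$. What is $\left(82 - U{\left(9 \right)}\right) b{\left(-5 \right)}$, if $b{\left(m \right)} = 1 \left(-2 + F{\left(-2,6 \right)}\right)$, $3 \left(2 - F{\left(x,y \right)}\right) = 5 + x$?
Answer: $-73$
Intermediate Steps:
$F{\left(x,y \right)} = \frac{1}{3} - \frac{x}{3}$ ($F{\left(x,y \right)} = 2 - \frac{5 + x}{3} = 2 - \left(\frac{5}{3} + \frac{x}{3}\right) = \frac{1}{3} - \frac{x}{3}$)
$b{\left(m \right)} = -1$ ($b{\left(m \right)} = 1 \left(-2 + \left(\frac{1}{3} - - \frac{2}{3}\right)\right) = 1 \left(-2 + \left(\frac{1}{3} + \frac{2}{3}\right)\right) = 1 \left(-2 + 1\right) = 1 \left(-1\right) = -1$)
$\left(82 - U{\left(9 \right)}\right) b{\left(-5 \right)} = \left(82 - 9\right) \left(-1\right) = 73 \left(-1\right) = -73$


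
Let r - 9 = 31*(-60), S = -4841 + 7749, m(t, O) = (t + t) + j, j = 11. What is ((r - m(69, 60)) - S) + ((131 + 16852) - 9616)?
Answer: 2459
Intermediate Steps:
m(t, O) = 11 + 2*t (m(t, O) = (t + t) + 11 = 2*t + 11 = 11 + 2*t)
S = 2908
r = -1851 (r = 9 + 31*(-60) = 9 - 1860 = -1851)
((r - m(69, 60)) - S) + ((131 + 16852) - 9616) = ((-1851 - (11 + 2*69)) - 1*2908) + ((131 + 16852) - 9616) = ((-1851 - (11 + 138)) - 2908) + (16983 - 9616) = ((-1851 - 1*149) - 2908) + 7367 = ((-1851 - 149) - 2908) + 7367 = (-2000 - 2908) + 7367 = -4908 + 7367 = 2459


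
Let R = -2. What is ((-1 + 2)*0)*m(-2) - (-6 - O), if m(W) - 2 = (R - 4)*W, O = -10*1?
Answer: -4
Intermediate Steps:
O = -10
m(W) = 2 - 6*W (m(W) = 2 + (-2 - 4)*W = 2 - 6*W)
((-1 + 2)*0)*m(-2) - (-6 - O) = ((-1 + 2)*0)*(2 - 6*(-2)) - (-6 - 1*(-10)) = (1*0)*(2 + 12) - (-6 + 10) = 0*14 - 1*4 = 0 - 4 = -4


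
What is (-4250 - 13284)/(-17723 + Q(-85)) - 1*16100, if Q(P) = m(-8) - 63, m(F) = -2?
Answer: -143184633/8894 ≈ -16099.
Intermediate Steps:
Q(P) = -65 (Q(P) = -2 - 63 = -65)
(-4250 - 13284)/(-17723 + Q(-85)) - 1*16100 = (-4250 - 13284)/(-17723 - 65) - 1*16100 = -17534/(-17788) - 16100 = -17534*(-1/17788) - 16100 = 8767/8894 - 16100 = -143184633/8894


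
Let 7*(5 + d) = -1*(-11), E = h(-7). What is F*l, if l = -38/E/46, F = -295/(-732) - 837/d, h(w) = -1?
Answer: 6801791/33672 ≈ 202.00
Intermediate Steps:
E = -1
d = -24/7 (d = -5 + (-1*(-11))/7 = -5 + (⅐)*11 = -5 + 11/7 = -24/7 ≈ -3.4286)
F = 357989/1464 (F = -295/(-732) - 837/(-24/7) = -295*(-1/732) - 837*(-7/24) = 295/732 + 1953/8 = 357989/1464 ≈ 244.53)
l = 19/23 (l = -38/(-1)/46 = -38*(-1)*(1/46) = 38*(1/46) = 19/23 ≈ 0.82609)
F*l = (357989/1464)*(19/23) = 6801791/33672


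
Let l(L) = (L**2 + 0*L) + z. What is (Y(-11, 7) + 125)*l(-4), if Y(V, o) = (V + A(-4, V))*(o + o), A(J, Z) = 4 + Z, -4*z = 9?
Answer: -6985/4 ≈ -1746.3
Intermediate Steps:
z = -9/4 (z = -1/4*9 = -9/4 ≈ -2.2500)
l(L) = -9/4 + L**2 (l(L) = (L**2 + 0*L) - 9/4 = (L**2 + 0) - 9/4 = L**2 - 9/4 = -9/4 + L**2)
Y(V, o) = 2*o*(4 + 2*V) (Y(V, o) = (V + (4 + V))*(o + o) = (4 + 2*V)*(2*o) = 2*o*(4 + 2*V))
(Y(-11, 7) + 125)*l(-4) = (4*7*(2 - 11) + 125)*(-9/4 + (-4)**2) = (4*7*(-9) + 125)*(-9/4 + 16) = (-252 + 125)*(55/4) = -127*55/4 = -6985/4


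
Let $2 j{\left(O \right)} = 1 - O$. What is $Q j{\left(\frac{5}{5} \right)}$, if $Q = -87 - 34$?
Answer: $0$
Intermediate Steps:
$j{\left(O \right)} = \frac{1}{2} - \frac{O}{2}$ ($j{\left(O \right)} = \frac{1 - O}{2} = \frac{1}{2} - \frac{O}{2}$)
$Q = -121$ ($Q = -87 - 34 = -121$)
$Q j{\left(\frac{5}{5} \right)} = - 121 \left(\frac{1}{2} - \frac{5 \cdot \frac{1}{5}}{2}\right) = - 121 \left(\frac{1}{2} - \frac{1}{2}\right) = \left(-121\right) 0 = 0$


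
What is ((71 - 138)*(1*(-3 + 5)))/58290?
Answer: -1/435 ≈ -0.0022989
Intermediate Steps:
((71 - 138)*(1*(-3 + 5)))/58290 = -67*2*(1/58290) = -134*1/58290 = -1/435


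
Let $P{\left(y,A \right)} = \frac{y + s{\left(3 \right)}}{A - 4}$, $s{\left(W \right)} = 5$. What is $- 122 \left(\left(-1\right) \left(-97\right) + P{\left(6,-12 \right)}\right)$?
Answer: $- \frac{94001}{8} \approx -11750.0$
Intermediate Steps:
$P{\left(y,A \right)} = \frac{5 + y}{-4 + A}$ ($P{\left(y,A \right)} = \frac{y + 5}{A - 4} = \frac{5 + y}{-4 + A}$)
$- 122 \left(\left(-1\right) \left(-97\right) + P{\left(6,-12 \right)}\right) = - 122 \left(\left(-1\right) \left(-97\right) + \frac{5 + 6}{-4 - 12}\right) = - 122 \left(97 + \frac{1}{-16} \cdot 11\right) = - 122 \left(97 - \frac{11}{16}\right) = \left(-122\right) \frac{1541}{16} = - \frac{94001}{8}$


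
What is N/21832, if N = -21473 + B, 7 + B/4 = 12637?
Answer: 29047/21832 ≈ 1.3305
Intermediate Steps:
B = 50520 (B = -28 + 4*12637 = -28 + 50548 = 50520)
N = 29047 (N = -21473 + 50520 = 29047)
N/21832 = 29047/21832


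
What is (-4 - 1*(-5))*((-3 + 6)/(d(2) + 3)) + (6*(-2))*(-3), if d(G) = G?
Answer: 183/5 ≈ 36.600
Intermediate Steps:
(-4 - 1*(-5))*((-3 + 6)/(d(2) + 3)) + (6*(-2))*(-3) = (-4 - 1*(-5))*((-3 + 6)/(2 + 3)) + (6*(-2))*(-3) = (-4 + 5)*(3/5) - 12*(-3) = 1*(3*(⅕)) + 36 = 1*(⅗) + 36 = ⅗ + 36 = 183/5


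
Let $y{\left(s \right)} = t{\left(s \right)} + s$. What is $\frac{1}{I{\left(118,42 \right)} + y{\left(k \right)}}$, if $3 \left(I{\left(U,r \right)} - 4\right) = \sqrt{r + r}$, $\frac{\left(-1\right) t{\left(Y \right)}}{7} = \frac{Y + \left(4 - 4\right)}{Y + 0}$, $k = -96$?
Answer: $- \frac{297}{29375} - \frac{2 \sqrt{21}}{29375} \approx -0.010423$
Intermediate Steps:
$t{\left(Y \right)} = -7$ ($t{\left(Y \right)} = - 7 \frac{Y + \left(4 - 4\right)}{Y + 0} = - 7 \frac{Y + 0}{Y} = - 7 \frac{Y}{Y} = \left(-7\right) 1 = -7$)
$I{\left(U,r \right)} = 4 + \frac{\sqrt{2} \sqrt{r}}{3}$ ($I{\left(U,r \right)} = 4 + \frac{\sqrt{r + r}}{3} = 4 + \frac{\sqrt{2 r}}{3} = 4 + \frac{\sqrt{2} \sqrt{r}}{3}$)
$y{\left(s \right)} = -7 + s$
$\frac{1}{I{\left(118,42 \right)} + y{\left(k \right)}} = \frac{1}{\left(4 + \frac{\sqrt{2} \sqrt{42}}{3}\right) - 103} = \frac{1}{\left(4 + \frac{2 \sqrt{21}}{3}\right) - 103} = \frac{1}{-99 + \frac{2 \sqrt{21}}{3}}$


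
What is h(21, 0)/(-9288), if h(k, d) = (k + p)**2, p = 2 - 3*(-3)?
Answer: -128/1161 ≈ -0.11025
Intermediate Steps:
p = 11 (p = 2 + 9 = 11)
h(k, d) = (11 + k)**2 (h(k, d) = (k + 11)**2 = (11 + k)**2)
h(21, 0)/(-9288) = (11 + 21)**2/(-9288) = 32**2*(-1/9288) = 1024*(-1/9288) = -128/1161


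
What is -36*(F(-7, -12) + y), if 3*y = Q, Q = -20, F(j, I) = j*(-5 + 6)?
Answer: 492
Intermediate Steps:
F(j, I) = j (F(j, I) = j*1 = j)
y = -20/3 (y = (⅓)*(-20) = -20/3 ≈ -6.6667)
-36*(F(-7, -12) + y) = -36*(-7 - 20/3) = -36*(-41/3) = 492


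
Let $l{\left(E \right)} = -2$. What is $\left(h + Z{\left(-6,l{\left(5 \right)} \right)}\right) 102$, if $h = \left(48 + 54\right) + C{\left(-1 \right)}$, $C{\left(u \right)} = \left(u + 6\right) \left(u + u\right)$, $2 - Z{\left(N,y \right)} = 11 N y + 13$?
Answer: $-5202$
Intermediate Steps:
$Z{\left(N,y \right)} = -11 - 11 N y$ ($Z{\left(N,y \right)} = 2 - \left(11 N y + 13\right) = 2 - \left(13 + 11 N y\right) = -11 - 11 N y$)
$C{\left(u \right)} = 2 u \left(6 + u\right)$ ($C{\left(u \right)} = \left(6 + u\right) 2 u = 2 u \left(6 + u\right)$)
$h = 92$ ($h = \left(48 + 54\right) + 2 \left(-1\right) \left(6 - 1\right) = 102 + 2 \left(-1\right) 5 = 102 - 10 = 92$)
$\left(h + Z{\left(-6,l{\left(5 \right)} \right)}\right) 102 = \left(92 - \left(11 - -132\right)\right) 102 = \left(92 - 143\right) 102 = \left(-51\right) 102 = -5202$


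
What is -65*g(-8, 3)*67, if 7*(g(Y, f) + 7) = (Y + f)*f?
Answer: 278720/7 ≈ 39817.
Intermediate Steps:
g(Y, f) = -7 + f*(Y + f)/7 (g(Y, f) = -7 + ((Y + f)*f)/7 = -7 + (f*(Y + f))/7 = -7 + f*(Y + f)/7)
-65*g(-8, 3)*67 = -65*(-7 + (⅐)*3² + (⅐)*(-8)*3)*67 = -65*(-7 + (⅐)*9 - 24/7)*67 = -65*(-7 + 9/7 - 24/7)*67 = -65*(-64/7)*67 = (4160/7)*67 = 278720/7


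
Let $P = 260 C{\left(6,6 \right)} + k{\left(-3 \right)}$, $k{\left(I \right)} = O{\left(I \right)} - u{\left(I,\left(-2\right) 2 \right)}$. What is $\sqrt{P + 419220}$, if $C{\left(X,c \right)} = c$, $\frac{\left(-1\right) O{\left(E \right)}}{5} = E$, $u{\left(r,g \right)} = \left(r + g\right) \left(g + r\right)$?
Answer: $\sqrt{420746} \approx 648.65$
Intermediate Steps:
$u{\left(r,g \right)} = \left(g + r\right)^{2}$ ($u{\left(r,g \right)} = \left(g + r\right) \left(g + r\right) = \left(g + r\right)^{2}$)
$O{\left(E \right)} = - 5 E$
$k{\left(I \right)} = - \left(-4 + I\right)^{2} - 5 I$ ($k{\left(I \right)} = - 5 I - \left(\left(-2\right) 2 + I\right)^{2} = - 5 I - \left(-4 + I\right)^{2} = - \left(-4 + I\right)^{2} - 5 I$)
$P = 1526$ ($P = 260 \cdot 6 - 34 = 1560 - 34 = 1526$)
$\sqrt{P + 419220} = \sqrt{1526 + 419220} = \sqrt{420746}$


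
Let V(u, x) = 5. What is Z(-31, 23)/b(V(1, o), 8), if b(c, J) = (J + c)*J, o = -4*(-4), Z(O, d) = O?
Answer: -31/104 ≈ -0.29808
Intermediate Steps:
o = 16
b(c, J) = J*(J + c)
Z(-31, 23)/b(V(1, o), 8) = -31*1/(8*(8 + 5)) = -31/(8*13) = -31/104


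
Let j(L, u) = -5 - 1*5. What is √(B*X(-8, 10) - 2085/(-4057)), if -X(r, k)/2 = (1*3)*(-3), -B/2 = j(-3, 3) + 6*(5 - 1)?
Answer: I*√8287002651/4057 ≈ 22.439*I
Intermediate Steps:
j(L, u) = -10 (j(L, u) = -5 - 5 = -10)
B = -28 (B = -2*(-10 + 6*(5 - 1)) = -2*(-10 + 6*4) = -2*(-10 + 24) = -2*14 = -28)
X(r, k) = 18 (X(r, k) = -2*1*3*(-3) = -6*(-3) = -2*(-9) = 18)
√(B*X(-8, 10) - 2085/(-4057)) = √(-28*18 - 2085/(-4057)) = √(-504 - 2085*(-1/4057)) = √(-504 + 2085/4057) = √(-2042643/4057) = I*√8287002651/4057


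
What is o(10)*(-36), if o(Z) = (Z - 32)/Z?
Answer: 396/5 ≈ 79.200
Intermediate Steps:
o(Z) = (-32 + Z)/Z
o(10)*(-36) = ((-32 + 10)/10)*(-36) = ((⅒)*(-22))*(-36) = -11/5*(-36) = 396/5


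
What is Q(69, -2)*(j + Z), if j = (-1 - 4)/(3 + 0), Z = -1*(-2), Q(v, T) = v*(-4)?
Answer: -92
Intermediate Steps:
Q(v, T) = -4*v
Z = 2
j = -5/3 ≈ -1.6667
Q(69, -2)*(j + Z) = (-4*69)*(-5/3 + 2) = -276*⅓ = -92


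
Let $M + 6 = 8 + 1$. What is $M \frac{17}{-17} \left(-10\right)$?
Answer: $30$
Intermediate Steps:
$M = 3$ ($M = -6 + \left(8 + 1\right) = -6 + 9 = 3$)
$M \frac{17}{-17} \left(-10\right) = 3 \frac{17}{-17} \left(-10\right) = 3 \cdot 17 \left(- \frac{1}{17}\right) \left(-10\right) = 3 \left(-1\right) \left(-10\right) = \left(-3\right) \left(-10\right) = 30$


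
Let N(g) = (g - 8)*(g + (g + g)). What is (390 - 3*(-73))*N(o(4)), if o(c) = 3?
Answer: -27405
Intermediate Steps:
N(g) = 3*g*(-8 + g) (N(g) = (-8 + g)*(g + 2*g) = (-8 + g)*(3*g) = 3*g*(-8 + g))
(390 - 3*(-73))*N(o(4)) = (390 - 3*(-73))*(3*3*(-8 + 3)) = (390 + 219)*(3*3*(-5)) = 609*(-45) = -27405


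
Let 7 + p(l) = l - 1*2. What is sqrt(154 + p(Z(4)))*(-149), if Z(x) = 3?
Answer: -298*sqrt(37) ≈ -1812.7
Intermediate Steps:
p(l) = -9 + l (p(l) = -7 + (l - 1*2) = -7 + (l - 2) = -7 + (-2 + l) = -9 + l)
sqrt(154 + p(Z(4)))*(-149) = sqrt(154 + (-9 + 3))*(-149) = sqrt(154 - 6)*(-149) = sqrt(148)*(-149) = (2*sqrt(37))*(-149) = -298*sqrt(37)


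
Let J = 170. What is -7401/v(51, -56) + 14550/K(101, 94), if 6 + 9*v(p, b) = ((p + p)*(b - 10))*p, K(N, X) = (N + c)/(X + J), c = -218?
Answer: -48845264161/1487798 ≈ -32831.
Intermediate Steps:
K(N, X) = (-218 + N)/(170 + X) (K(N, X) = (N - 218)/(X + 170) = (-218 + N)/(170 + X))
v(p, b) = -2/3 + 2*p**2*(-10 + b)/9 (v(p, b) = -2/3 + (((p + p)*(b - 10))*p)/9 = -2/3 + (((2*p)*(-10 + b))*p)/9 = -2/3 + ((2*p*(-10 + b))*p)/9 = -2/3 + (2*p**2*(-10 + b))/9 = -2/3 + 2*p**2*(-10 + b)/9)
-7401/v(51, -56) + 14550/K(101, 94) = -7401/(-2/3 - 20/9*51**2 + (2/9)*(-56)*51**2) + 14550/(((-218 + 101)/(170 + 94))) = -7401/(-2/3 - 20/9*2601 + (2/9)*(-56)*2601) + 14550/((-117/264)) = -7401/(-2/3 - 5780 - 32368) + 14550/(((1/264)*(-117))) = -7401/(-114446/3) + 14550/(-39/88) = -7401*(-3/114446) + 14550*(-88/39) = 22203/114446 - 426800/13 = -48845264161/1487798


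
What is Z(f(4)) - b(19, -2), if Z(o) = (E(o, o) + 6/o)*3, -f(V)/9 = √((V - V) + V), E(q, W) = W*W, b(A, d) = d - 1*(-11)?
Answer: 962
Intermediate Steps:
b(A, d) = 11 + d (b(A, d) = d + 11 = 11 + d)
E(q, W) = W²
f(V) = -9*√V (f(V) = -9*√((V - V) + V) = -9*√(0 + V) = -9*√V)
Z(o) = 3*o² + 18/o (Z(o) = (o² + 6/o)*3 = 3*o² + 18/o)
Z(f(4)) - b(19, -2) = 3*(6 + (-9*√4)³)/((-9*√4)) - (11 - 2) = 3*(6 + (-9*2)³)/((-9*2)) - 1*9 = 3*(6 + (-18)³)/(-18) - 9 = 3*(-1/18)*(6 - 5832) - 9 = 3*(-1/18)*(-5826) - 9 = 971 - 9 = 962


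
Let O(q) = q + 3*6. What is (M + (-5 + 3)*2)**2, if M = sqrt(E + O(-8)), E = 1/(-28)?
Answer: 727/28 - 12*sqrt(217)/7 ≈ 0.71128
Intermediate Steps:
O(q) = 18 + q (O(q) = q + 18 = 18 + q)
E = -1/28 ≈ -0.035714
M = 3*sqrt(217)/14 (M = sqrt(-1/28 + (18 - 8)) = sqrt(-1/28 + 10) = sqrt(279/28) = 3*sqrt(217)/14 ≈ 3.1566)
(M + (-5 + 3)*2)**2 = (3*sqrt(217)/14 + (-5 + 3)*2)**2 = (3*sqrt(217)/14 - 2*2)**2 = (3*sqrt(217)/14 - 4)**2 = (-4 + 3*sqrt(217)/14)**2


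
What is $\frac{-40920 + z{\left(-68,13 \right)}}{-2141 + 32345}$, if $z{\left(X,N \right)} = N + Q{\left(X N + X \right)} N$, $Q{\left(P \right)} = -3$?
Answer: $- \frac{20473}{15102} \approx -1.3556$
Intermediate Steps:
$z{\left(X,N \right)} = - 2 N$ ($z{\left(X,N \right)} = N - 3 N = - 2 N$)
$\frac{-40920 + z{\left(-68,13 \right)}}{-2141 + 32345} = \frac{-40920 - 26}{-2141 + 32345} = \frac{-40920 - 26}{30204} = \left(-40946\right) \frac{1}{30204} = - \frac{20473}{15102}$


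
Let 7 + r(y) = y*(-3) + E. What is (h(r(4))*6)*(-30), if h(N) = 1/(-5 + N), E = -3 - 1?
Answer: 45/7 ≈ 6.4286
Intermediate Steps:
E = -4
r(y) = -11 - 3*y (r(y) = -7 + (y*(-3) - 4) = -7 + (-3*y - 4) = -7 + (-4 - 3*y) = -11 - 3*y)
(h(r(4))*6)*(-30) = (6/(-5 + (-11 - 3*4)))*(-30) = (6/(-5 + (-11 - 12)))*(-30) = (6/(-5 - 23))*(-30) = (6/(-28))*(-30) = -1/28*6*(-30) = -3/14*(-30) = 45/7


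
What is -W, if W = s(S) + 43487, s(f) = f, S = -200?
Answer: -43287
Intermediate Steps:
W = 43287 (W = -200 + 43487 = 43287)
-W = -1*43287 = -43287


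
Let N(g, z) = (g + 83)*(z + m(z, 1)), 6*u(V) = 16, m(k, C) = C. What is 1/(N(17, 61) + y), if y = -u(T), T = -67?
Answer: 3/18592 ≈ 0.00016136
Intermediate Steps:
u(V) = 8/3 (u(V) = (⅙)*16 = 8/3)
N(g, z) = (1 + z)*(83 + g) (N(g, z) = (g + 83)*(z + 1) = (83 + g)*(1 + z) = (1 + z)*(83 + g))
y = -8/3 (y = -1*8/3 = -8/3 ≈ -2.6667)
1/(N(17, 61) + y) = 1/((83 + 17 + 83*61 + 17*61) - 8/3) = 1/((83 + 17 + 5063 + 1037) - 8/3) = 1/(6200 - 8/3) = 1/(18592/3) = 3/18592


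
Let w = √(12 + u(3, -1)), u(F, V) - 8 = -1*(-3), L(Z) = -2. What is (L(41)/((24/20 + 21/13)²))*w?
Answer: -8450*√23/33489 ≈ -1.2101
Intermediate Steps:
u(F, V) = 11 (u(F, V) = 8 - 1*(-3) = 8 + 3 = 11)
w = √23 (w = √(12 + 11) = √23 ≈ 4.7958)
(L(41)/((24/20 + 21/13)²))*w = (-2/(24/20 + 21/13)²)*√23 = (-2/(24*(1/20) + 21*(1/13))²)*√23 = (-2/(6/5 + 21/13)²)*√23 = (-2/((183/65)²))*√23 = (-2/33489/4225)*√23 = (-2*4225/33489)*√23 = -8450*√23/33489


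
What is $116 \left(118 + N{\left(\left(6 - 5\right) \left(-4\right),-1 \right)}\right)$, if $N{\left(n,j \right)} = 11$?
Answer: $14964$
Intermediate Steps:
$116 \left(118 + N{\left(\left(6 - 5\right) \left(-4\right),-1 \right)}\right) = 116 \left(118 + 11\right) = 116 \cdot 129 = 14964$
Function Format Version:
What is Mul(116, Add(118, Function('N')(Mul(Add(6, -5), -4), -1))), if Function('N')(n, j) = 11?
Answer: 14964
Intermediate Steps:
Mul(116, Add(118, Function('N')(Mul(Add(6, -5), -4), -1))) = Mul(116, Add(118, 11)) = Mul(116, 129) = 14964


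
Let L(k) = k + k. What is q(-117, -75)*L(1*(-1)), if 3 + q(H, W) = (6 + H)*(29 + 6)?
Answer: 7776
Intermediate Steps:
q(H, W) = 207 + 35*H (q(H, W) = -3 + (6 + H)*(29 + 6) = -3 + (6 + H)*35 = -3 + (210 + 35*H) = 207 + 35*H)
L(k) = 2*k
q(-117, -75)*L(1*(-1)) = (207 + 35*(-117))*(2*(1*(-1))) = (207 - 4095)*(2*(-1)) = -3888*(-2) = 7776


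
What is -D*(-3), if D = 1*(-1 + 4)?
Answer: 9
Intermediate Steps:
D = 3 (D = 1*3 = 3)
-D*(-3) = -1*3*(-3) = -3*(-3) = 9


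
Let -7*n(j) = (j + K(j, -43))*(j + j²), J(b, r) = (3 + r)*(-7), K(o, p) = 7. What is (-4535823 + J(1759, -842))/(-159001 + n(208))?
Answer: 31709650/10459487 ≈ 3.0317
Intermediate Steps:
J(b, r) = -21 - 7*r
n(j) = -(7 + j)*(j + j²)/7 (n(j) = -(j + 7)*(j + j²)/7 = -(7 + j)*(j + j²)/7)
(-4535823 + J(1759, -842))/(-159001 + n(208)) = (-4535823 + (-21 - 7*(-842)))/(-159001 - ⅐*208*(7 + 208² + 8*208)) = (-4535823 + (-21 + 5894))/(-159001 - ⅐*208*(7 + 43264 + 1664)) = (-4535823 + 5873)/(-159001 - ⅐*208*44935) = -4529950/(-159001 - 9346480/7) = -4529950/(-10459487/7) = -4529950*(-7/10459487) = 31709650/10459487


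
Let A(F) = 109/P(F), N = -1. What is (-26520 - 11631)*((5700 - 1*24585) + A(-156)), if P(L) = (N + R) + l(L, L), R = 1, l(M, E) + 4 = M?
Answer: 115281220059/160 ≈ 7.2051e+8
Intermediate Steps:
l(M, E) = -4 + M
P(L) = -4 + L (P(L) = (-1 + 1) + (-4 + L) = 0 + (-4 + L) = -4 + L)
A(F) = 109/(-4 + F)
(-26520 - 11631)*((5700 - 1*24585) + A(-156)) = (-26520 - 11631)*((5700 - 1*24585) + 109/(-4 - 156)) = -38151*((5700 - 24585) + 109/(-160)) = -38151*(-18885 + 109*(-1/160)) = -38151*(-18885 - 109/160) = -38151*(-3021709/160) = 115281220059/160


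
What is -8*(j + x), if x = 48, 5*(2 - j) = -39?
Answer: -2312/5 ≈ -462.40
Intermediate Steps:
j = 49/5 (j = 2 - ⅕*(-39) = 2 + 39/5 = 49/5 ≈ 9.8000)
-8*(j + x) = -8*(49/5 + 48) = -8*289/5 = -2312/5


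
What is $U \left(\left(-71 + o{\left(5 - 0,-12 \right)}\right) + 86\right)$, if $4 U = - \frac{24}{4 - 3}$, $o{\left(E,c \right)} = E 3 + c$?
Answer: $-108$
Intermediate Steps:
$o{\left(E,c \right)} = c + 3 E$ ($o{\left(E,c \right)} = 3 E + c = c + 3 E$)
$U = -6$ ($U = \frac{\left(-24\right) \frac{1}{4 - 3}}{4} = \frac{\left(-24\right) 1^{-1}}{4} = \frac{\left(-24\right) 1}{4} = \frac{1}{4} \left(-24\right) = -6$)
$U \left(\left(-71 + o{\left(5 - 0,-12 \right)}\right) + 86\right) = - 6 \left(\left(-71 - \left(12 - 3 \left(5 - 0\right)\right)\right) + 86\right) = - 6 \left(\left(-71 - \left(12 - 3 \left(5 + 0\right)\right)\right) + 86\right) = - 6 \left(\left(-71 + \left(-12 + 3 \cdot 5\right)\right) + 86\right) = - 6 \left(\left(-71 + \left(-12 + 15\right)\right) + 86\right) = - 6 \left(\left(-71 + 3\right) + 86\right) = - 6 \left(-68 + 86\right) = \left(-6\right) 18 = -108$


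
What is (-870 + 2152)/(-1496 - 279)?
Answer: -1282/1775 ≈ -0.72225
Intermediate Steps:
(-870 + 2152)/(-1496 - 279) = 1282/(-1775) = 1282*(-1/1775) = -1282/1775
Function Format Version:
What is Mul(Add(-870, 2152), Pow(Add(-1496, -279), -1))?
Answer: Rational(-1282, 1775) ≈ -0.72225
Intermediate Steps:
Mul(Add(-870, 2152), Pow(Add(-1496, -279), -1)) = Mul(1282, Pow(-1775, -1)) = Mul(1282, Rational(-1, 1775)) = Rational(-1282, 1775)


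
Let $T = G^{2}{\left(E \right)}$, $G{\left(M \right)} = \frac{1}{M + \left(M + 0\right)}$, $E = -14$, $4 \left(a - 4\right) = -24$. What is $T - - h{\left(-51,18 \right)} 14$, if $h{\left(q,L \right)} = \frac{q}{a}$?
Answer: $\frac{279889}{784} \approx 357.0$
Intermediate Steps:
$a = -2$ ($a = 4 + \frac{1}{4} \left(-24\right) = 4 - 6 = -2$)
$G{\left(M \right)} = \frac{1}{2 M}$ ($G{\left(M \right)} = \frac{1}{M + M} = \frac{1}{2 M}$)
$h{\left(q,L \right)} = - \frac{q}{2}$ ($h{\left(q,L \right)} = \frac{q}{-2} = q \left(- \frac{1}{2}\right) = - \frac{q}{2}$)
$T = \frac{1}{784}$ ($T = \left(\frac{1}{2 \left(-14\right)}\right)^{2} = \left(\frac{1}{2} \left(- \frac{1}{14}\right)\right)^{2} = \left(- \frac{1}{28}\right)^{2} = \frac{1}{784} \approx 0.0012755$)
$T - - h{\left(-51,18 \right)} 14 = \frac{1}{784} - - \left(- \frac{1}{2}\right) \left(-51\right) 14 = \frac{1}{784} - - \frac{51 \cdot 14}{2} = \frac{1}{784} - \left(-1\right) 357 = \frac{1}{784} - -357 = \frac{1}{784} + 357 = \frac{279889}{784}$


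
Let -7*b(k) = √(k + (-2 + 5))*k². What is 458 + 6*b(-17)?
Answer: 458 - 1734*I*√14/7 ≈ 458.0 - 926.86*I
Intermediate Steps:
b(k) = -k²*√(3 + k)/7 (b(k) = -√(k + (-2 + 5))*k²/7 = -√(k + 3)*k²/7 = -√(3 + k)*k²/7 = -k²*√(3 + k)/7)
458 + 6*b(-17) = 458 + 6*(-⅐*(-17)²*√(3 - 17)) = 458 + 6*(-⅐*289*√(-14)) = 458 + 6*(-⅐*289*I*√14) = 458 + 6*(-289*I*√14/7) = 458 - 1734*I*√14/7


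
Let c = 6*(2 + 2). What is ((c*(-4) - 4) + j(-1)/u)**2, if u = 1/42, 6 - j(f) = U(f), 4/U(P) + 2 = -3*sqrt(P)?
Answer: 5091328/169 - 2330496*I/169 ≈ 30126.0 - 13790.0*I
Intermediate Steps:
U(P) = 4/(-2 - 3*sqrt(P))
j(f) = 6 + 4/(2 + 3*sqrt(f)) (j(f) = 6 - (-4)/(2 + 3*sqrt(f)) = 6 + 4/(2 + 3*sqrt(f)))
c = 24 (c = 6*4 = 24)
u = 1/42 ≈ 0.023810
((c*(-4) - 4) + j(-1)/u)**2 = ((24*(-4) - 4) + (2*(8 + 9*sqrt(-1))/(2 + 3*sqrt(-1)))/(1/42))**2 = ((-96 - 4) + (2*(8 + 9*I)/(2 + 3*I))*42)**2 = (-100 + (2*((2 - 3*I)/13)*(8 + 9*I))*42)**2 = (-100 + (2*(2 - 3*I)*(8 + 9*I)/13)*42)**2 = (-100 + 84*(2 - 3*I)*(8 + 9*I)/13)**2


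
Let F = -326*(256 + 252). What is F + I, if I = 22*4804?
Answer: -59920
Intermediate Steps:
I = 105688
F = -165608 (F = -326*508 = -165608)
F + I = -165608 + 105688 = -59920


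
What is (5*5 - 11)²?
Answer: 196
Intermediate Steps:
(5*5 - 11)² = (25 - 11)² = 14² = 196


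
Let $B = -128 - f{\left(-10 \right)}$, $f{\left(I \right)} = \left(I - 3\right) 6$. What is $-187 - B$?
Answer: $-137$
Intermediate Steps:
$f{\left(I \right)} = -18 + 6 I$ ($f{\left(I \right)} = \left(-3 + I\right) 6 = -18 + 6 I$)
$B = -50$ ($B = -128 - \left(-18 + 6 \left(-10\right)\right) = -128 - \left(-18 - 60\right) = -128 - -78 = -128 + 78 = -50$)
$-187 - B = -187 - -50 = -187 + 50 = -137$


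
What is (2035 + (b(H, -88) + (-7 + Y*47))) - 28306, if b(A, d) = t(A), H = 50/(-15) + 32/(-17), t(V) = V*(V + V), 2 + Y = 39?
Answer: -63684427/2601 ≈ -24485.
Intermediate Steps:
Y = 37 (Y = -2 + 39 = 37)
t(V) = 2*V² (t(V) = V*(2*V) = 2*V²)
H = -266/51 (H = 50*(-1/15) + 32*(-1/17) = -10/3 - 32/17 = -266/51 ≈ -5.2157)
b(A, d) = 2*A²
(2035 + (b(H, -88) + (-7 + Y*47))) - 28306 = (2035 + (2*(-266/51)² + (-7 + 37*47))) - 28306 = (2035 + (2*(70756/2601) + (-7 + 1739))) - 28306 = (2035 + (141512/2601 + 1732)) - 28306 = (2035 + 4646444/2601) - 28306 = 9939479/2601 - 28306 = -63684427/2601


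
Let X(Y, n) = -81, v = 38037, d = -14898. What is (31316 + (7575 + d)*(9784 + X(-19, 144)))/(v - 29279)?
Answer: -71023753/8758 ≈ -8109.6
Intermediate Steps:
(31316 + (7575 + d)*(9784 + X(-19, 144)))/(v - 29279) = (31316 + (7575 - 14898)*(9784 - 81))/(38037 - 29279) = (31316 - 7323*9703)/8758 = (31316 - 71055069)*(1/8758) = -71023753*1/8758 = -71023753/8758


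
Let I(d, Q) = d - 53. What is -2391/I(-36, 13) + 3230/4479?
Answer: 10996759/398631 ≈ 27.586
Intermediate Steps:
I(d, Q) = -53 + d
-2391/I(-36, 13) + 3230/4479 = -2391/(-53 - 36) + 3230/4479 = -2391/(-89) + 3230*(1/4479) = -2391*(-1/89) + 3230/4479 = 2391/89 + 3230/4479 = 10996759/398631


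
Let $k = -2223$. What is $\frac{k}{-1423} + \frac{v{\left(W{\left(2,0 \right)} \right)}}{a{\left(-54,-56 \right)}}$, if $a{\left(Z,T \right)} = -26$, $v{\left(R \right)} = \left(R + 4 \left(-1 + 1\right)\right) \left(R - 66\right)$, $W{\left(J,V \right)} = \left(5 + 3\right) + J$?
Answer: $\frac{427339}{18499} \approx 23.101$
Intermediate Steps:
$W{\left(J,V \right)} = 8 + J$
$v{\left(R \right)} = R \left(-66 + R\right)$ ($v{\left(R \right)} = \left(R + 4 \cdot 0\right) \left(-66 + R\right) = \left(R + 0\right) \left(-66 + R\right) = R \left(-66 + R\right)$)
$\frac{k}{-1423} + \frac{v{\left(W{\left(2,0 \right)} \right)}}{a{\left(-54,-56 \right)}} = - \frac{2223}{-1423} + \frac{\left(8 + 2\right) \left(-66 + \left(8 + 2\right)\right)}{-26} = \left(-2223\right) \left(- \frac{1}{1423}\right) + 10 \left(-66 + 10\right) \left(- \frac{1}{26}\right) = \frac{2223}{1423} + 10 \left(-56\right) \left(- \frac{1}{26}\right) = \frac{2223}{1423} - - \frac{280}{13} = \frac{2223}{1423} + \frac{280}{13} = \frac{427339}{18499}$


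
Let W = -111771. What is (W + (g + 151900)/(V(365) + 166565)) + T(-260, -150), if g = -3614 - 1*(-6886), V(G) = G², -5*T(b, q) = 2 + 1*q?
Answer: -5583133189/49965 ≈ -1.1174e+5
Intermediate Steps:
T(b, q) = -⅖ - q/5 (T(b, q) = -(2 + 1*q)/5 = -(2 + q)/5 = -⅖ - q/5)
g = 3272 (g = -3614 + 6886 = 3272)
(W + (g + 151900)/(V(365) + 166565)) + T(-260, -150) = (-111771 + (3272 + 151900)/(365² + 166565)) + (-⅖ - ⅕*(-150)) = (-111771 + 155172/(133225 + 166565)) + (-⅖ + 30) = (-111771 + 155172/299790) + 148/5 = (-111771 + 155172*(1/299790)) + 148/5 = (-111771 + 25862/49965) + 148/5 = -5584612153/49965 + 148/5 = -5583133189/49965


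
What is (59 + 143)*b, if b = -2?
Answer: -404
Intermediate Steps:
(59 + 143)*b = (59 + 143)*(-2) = 202*(-2) = -404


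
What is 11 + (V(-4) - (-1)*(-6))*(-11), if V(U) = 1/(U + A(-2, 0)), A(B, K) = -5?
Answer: 704/9 ≈ 78.222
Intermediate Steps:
V(U) = 1/(-5 + U) (V(U) = 1/(U - 5) = 1/(-5 + U))
11 + (V(-4) - (-1)*(-6))*(-11) = 11 + (1/(-5 - 4) - (-1)*(-6))*(-11) = 11 + (1/(-9) - 1*6)*(-11) = 11 + (-1/9 - 6)*(-11) = 11 - 55/9*(-11) = 11 + 605/9 = 704/9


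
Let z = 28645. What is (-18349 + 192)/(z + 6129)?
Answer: -18157/34774 ≈ -0.52214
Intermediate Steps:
(-18349 + 192)/(z + 6129) = (-18349 + 192)/(28645 + 6129) = -18157/34774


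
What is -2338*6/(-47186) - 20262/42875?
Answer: -177316116/1011549875 ≈ -0.17529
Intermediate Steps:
-2338*6/(-47186) - 20262/42875 = -14028*(-1/47186) - 20262*1/42875 = 7014/23593 - 20262/42875 = -177316116/1011549875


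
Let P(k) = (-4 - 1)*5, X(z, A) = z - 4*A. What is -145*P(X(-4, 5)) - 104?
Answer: 3521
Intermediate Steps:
P(k) = -25 (P(k) = -5*5 = -25)
-145*P(X(-4, 5)) - 104 = -145*(-25) - 104 = 3625 - 104 = 3521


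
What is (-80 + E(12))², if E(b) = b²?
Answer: 4096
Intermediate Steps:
(-80 + E(12))² = (-80 + 12²)² = (-80 + 144)² = 64² = 4096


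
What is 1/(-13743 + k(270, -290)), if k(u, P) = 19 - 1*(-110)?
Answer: -1/13614 ≈ -7.3454e-5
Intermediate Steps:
k(u, P) = 129 (k(u, P) = 19 + 110 = 129)
1/(-13743 + k(270, -290)) = 1/(-13743 + 129) = 1/(-13614) = -1/13614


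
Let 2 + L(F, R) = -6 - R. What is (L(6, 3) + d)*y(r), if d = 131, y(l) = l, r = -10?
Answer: -1200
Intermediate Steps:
L(F, R) = -8 - R (L(F, R) = -2 + (-6 - R) = -8 - R)
(L(6, 3) + d)*y(r) = ((-8 - 1*3) + 131)*(-10) = ((-8 - 3) + 131)*(-10) = (-11 + 131)*(-10) = 120*(-10) = -1200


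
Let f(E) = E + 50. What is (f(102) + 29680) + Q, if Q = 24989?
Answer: 54821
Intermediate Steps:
f(E) = 50 + E
(f(102) + 29680) + Q = ((50 + 102) + 29680) + 24989 = (152 + 29680) + 24989 = 29832 + 24989 = 54821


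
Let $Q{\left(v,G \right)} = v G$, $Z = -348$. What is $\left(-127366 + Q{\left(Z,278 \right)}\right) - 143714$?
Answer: $-367824$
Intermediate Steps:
$Q{\left(v,G \right)} = G v$
$\left(-127366 + Q{\left(Z,278 \right)}\right) - 143714 = \left(-127366 + 278 \left(-348\right)\right) - 143714 = \left(-127366 - 96744\right) - 143714 = -224110 - 143714 = -367824$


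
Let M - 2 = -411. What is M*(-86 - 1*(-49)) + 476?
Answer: 15609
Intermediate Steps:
M = -409 (M = 2 - 411 = -409)
M*(-86 - 1*(-49)) + 476 = -409*(-86 - 1*(-49)) + 476 = -409*(-86 + 49) + 476 = -409*(-37) + 476 = 15133 + 476 = 15609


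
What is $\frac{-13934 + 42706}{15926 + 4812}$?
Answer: $\frac{14386}{10369} \approx 1.3874$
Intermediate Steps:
$\frac{-13934 + 42706}{15926 + 4812} = \frac{28772}{20738} = 28772 \cdot \frac{1}{20738} = \frac{14386}{10369}$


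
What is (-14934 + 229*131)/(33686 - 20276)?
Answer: 3013/2682 ≈ 1.1234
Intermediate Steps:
(-14934 + 229*131)/(33686 - 20276) = (-14934 + 29999)/13410 = 15065*(1/13410) = 3013/2682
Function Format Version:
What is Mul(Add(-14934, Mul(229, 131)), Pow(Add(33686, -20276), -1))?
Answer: Rational(3013, 2682) ≈ 1.1234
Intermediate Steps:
Mul(Add(-14934, Mul(229, 131)), Pow(Add(33686, -20276), -1)) = Mul(Add(-14934, 29999), Pow(13410, -1)) = Mul(15065, Rational(1, 13410)) = Rational(3013, 2682)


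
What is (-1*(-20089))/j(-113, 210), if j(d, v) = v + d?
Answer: 20089/97 ≈ 207.10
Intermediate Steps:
j(d, v) = d + v
(-1*(-20089))/j(-113, 210) = (-1*(-20089))/(-113 + 210) = 20089/97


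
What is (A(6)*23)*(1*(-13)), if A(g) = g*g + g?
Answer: -12558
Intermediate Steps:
A(g) = g + g² (A(g) = g² + g = g + g²)
(A(6)*23)*(1*(-13)) = ((6*(1 + 6))*23)*(1*(-13)) = ((6*7)*23)*(-13) = (42*23)*(-13) = 966*(-13) = -12558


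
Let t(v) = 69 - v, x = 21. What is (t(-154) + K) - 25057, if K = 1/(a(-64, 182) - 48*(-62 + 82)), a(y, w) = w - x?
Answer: -19842367/799 ≈ -24834.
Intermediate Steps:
a(y, w) = -21 + w (a(y, w) = w - 1*21 = w - 21 = -21 + w)
K = -1/799 (K = 1/((-21 + 182) - 48*(-62 + 82)) = 1/(161 - 48*20) = 1/(161 - 960) = 1/(-799) = -1/799 ≈ -0.0012516)
(t(-154) + K) - 25057 = ((69 - 1*(-154)) - 1/799) - 25057 = ((69 + 154) - 1/799) - 25057 = (223 - 1/799) - 25057 = 178176/799 - 25057 = -19842367/799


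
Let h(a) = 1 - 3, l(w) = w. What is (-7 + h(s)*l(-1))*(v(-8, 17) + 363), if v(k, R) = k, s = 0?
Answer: -1775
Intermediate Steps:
h(a) = -2
(-7 + h(s)*l(-1))*(v(-8, 17) + 363) = (-7 - 2*(-1))*(-8 + 363) = (-7 + 2)*355 = -5*355 = -1775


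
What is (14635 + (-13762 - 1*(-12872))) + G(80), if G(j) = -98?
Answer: 13647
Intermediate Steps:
(14635 + (-13762 - 1*(-12872))) + G(80) = (14635 + (-13762 - 1*(-12872))) - 98 = (14635 + (-13762 + 12872)) - 98 = (14635 - 890) - 98 = 13745 - 98 = 13647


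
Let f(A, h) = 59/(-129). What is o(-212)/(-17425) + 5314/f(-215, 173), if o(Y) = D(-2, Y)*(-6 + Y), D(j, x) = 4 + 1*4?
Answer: -11944839154/1028075 ≈ -11619.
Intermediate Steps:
D(j, x) = 8 (D(j, x) = 4 + 4 = 8)
f(A, h) = -59/129 (f(A, h) = 59*(-1/129) = -59/129)
o(Y) = -48 + 8*Y (o(Y) = 8*(-6 + Y) = -48 + 8*Y)
o(-212)/(-17425) + 5314/f(-215, 173) = (-48 + 8*(-212))/(-17425) + 5314/(-59/129) = (-48 - 1696)*(-1/17425) + 5314*(-129/59) = -1744*(-1/17425) - 685506/59 = 1744/17425 - 685506/59 = -11944839154/1028075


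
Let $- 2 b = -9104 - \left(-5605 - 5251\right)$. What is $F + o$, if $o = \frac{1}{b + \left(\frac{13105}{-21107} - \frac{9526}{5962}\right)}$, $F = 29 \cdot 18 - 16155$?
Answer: $- \frac{78530945454011}{5023408158} \approx -15633.0$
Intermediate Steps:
$b = -876$ ($b = - \frac{-9104 - \left(-5605 - 5251\right)}{2} = - \frac{-9104 - -10856}{2} = - \frac{-9104 + 10856}{2} = \left(- \frac{1}{2}\right) 1752 = -876$)
$F = -15633$ ($F = 522 - 16155 = -15633$)
$o = - \frac{5719997}{5023408158}$ ($o = \frac{1}{-876 + \left(\frac{13105}{-21107} - \frac{9526}{5962}\right)} = \frac{1}{-876 + \left(13105 \left(- \frac{1}{21107}\right) - \frac{433}{271}\right)} = \frac{1}{-876 - \frac{12690786}{5719997}} = \frac{1}{- \frac{5023408158}{5719997}} = - \frac{5719997}{5023408158} \approx -0.0011387$)
$F + o = -15633 - \frac{5719997}{5023408158} = - \frac{78530945454011}{5023408158}$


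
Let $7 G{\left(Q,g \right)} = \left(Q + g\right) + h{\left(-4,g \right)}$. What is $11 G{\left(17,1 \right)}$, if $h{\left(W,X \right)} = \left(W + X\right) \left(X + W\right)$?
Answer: $\frac{297}{7} \approx 42.429$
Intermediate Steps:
$h{\left(W,X \right)} = \left(W + X\right)^{2}$ ($h{\left(W,X \right)} = \left(W + X\right) \left(W + X\right) = \left(W + X\right)^{2}$)
$G{\left(Q,g \right)} = \frac{Q}{7} + \frac{g}{7} + \frac{\left(-4 + g\right)^{2}}{7}$ ($G{\left(Q,g \right)} = \frac{\left(Q + g\right) + \left(-4 + g\right)^{2}}{7} = \frac{Q + g + \left(-4 + g\right)^{2}}{7} = \frac{Q}{7} + \frac{g}{7} + \frac{\left(-4 + g\right)^{2}}{7}$)
$11 G{\left(17,1 \right)} = 11 \left(\frac{1}{7} \cdot 17 + \frac{1}{7} \cdot 1 + \frac{\left(-4 + 1\right)^{2}}{7}\right) = 11 \left(\frac{17}{7} + \frac{1}{7} + \frac{\left(-3\right)^{2}}{7}\right) = 11 \left(\frac{17}{7} + \frac{1}{7} + \frac{1}{7} \cdot 9\right) = 11 \left(\frac{17}{7} + \frac{1}{7} + \frac{9}{7}\right) = 11 \cdot \frac{27}{7} = \frac{297}{7}$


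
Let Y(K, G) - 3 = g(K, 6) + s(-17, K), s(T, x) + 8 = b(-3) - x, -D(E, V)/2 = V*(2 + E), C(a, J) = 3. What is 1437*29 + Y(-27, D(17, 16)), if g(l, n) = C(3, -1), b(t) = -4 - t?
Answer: 41697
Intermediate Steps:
D(E, V) = -2*V*(2 + E)
g(l, n) = 3
s(T, x) = -9 - x (s(T, x) = -8 + ((-4 - 1*(-3)) - x) = -8 + ((-4 + 3) - x) = -8 + (-1 - x) = -9 - x)
Y(K, G) = -3 - K (Y(K, G) = 3 + (3 + (-9 - K)) = 3 + (-6 - K) = -3 - K)
1437*29 + Y(-27, D(17, 16)) = 1437*29 + (-3 - 1*(-27)) = 41673 + (-3 + 27) = 41673 + 24 = 41697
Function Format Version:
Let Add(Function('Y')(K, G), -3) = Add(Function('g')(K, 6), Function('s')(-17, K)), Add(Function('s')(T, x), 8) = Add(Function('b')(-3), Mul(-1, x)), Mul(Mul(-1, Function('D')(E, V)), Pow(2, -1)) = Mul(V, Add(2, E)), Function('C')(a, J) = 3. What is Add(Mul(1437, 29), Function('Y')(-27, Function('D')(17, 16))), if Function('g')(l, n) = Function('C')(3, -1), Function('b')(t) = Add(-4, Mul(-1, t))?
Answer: 41697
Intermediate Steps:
Function('D')(E, V) = Mul(-2, V, Add(2, E)) (Function('D')(E, V) = Mul(-2, Mul(V, Add(2, E))) = Mul(-2, V, Add(2, E)))
Function('g')(l, n) = 3
Function('s')(T, x) = Add(-9, Mul(-1, x)) (Function('s')(T, x) = Add(-8, Add(Add(-4, Mul(-1, -3)), Mul(-1, x))) = Add(-8, Add(Add(-4, 3), Mul(-1, x))) = Add(-8, Add(-1, Mul(-1, x))) = Add(-9, Mul(-1, x)))
Function('Y')(K, G) = Add(-3, Mul(-1, K)) (Function('Y')(K, G) = Add(3, Add(3, Add(-9, Mul(-1, K)))) = Add(3, Add(-6, Mul(-1, K))) = Add(-3, Mul(-1, K)))
Add(Mul(1437, 29), Function('Y')(-27, Function('D')(17, 16))) = Add(Mul(1437, 29), Add(-3, Mul(-1, -27))) = Add(41673, Add(-3, 27)) = Add(41673, 24) = 41697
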